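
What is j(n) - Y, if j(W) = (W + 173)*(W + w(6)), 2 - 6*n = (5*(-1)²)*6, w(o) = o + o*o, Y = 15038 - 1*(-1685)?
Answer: -93947/9 ≈ -10439.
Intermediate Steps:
Y = 16723 (Y = 15038 + 1685 = 16723)
w(o) = o + o²
n = -14/3 (n = ⅓ - 5*(-1)²*6/6 = ⅓ - 5*1*6/6 = ⅓ - 5*6/6 = ⅓ - ⅙*30 = ⅓ - 5 = -14/3 ≈ -4.6667)
j(W) = (42 + W)*(173 + W) (j(W) = (W + 173)*(W + 6*(1 + 6)) = (173 + W)*(W + 6*7) = (173 + W)*(W + 42) = (173 + W)*(42 + W) = (42 + W)*(173 + W))
j(n) - Y = (7266 + (-14/3)² + 215*(-14/3)) - 1*16723 = (7266 + 196/9 - 3010/3) - 16723 = 56560/9 - 16723 = -93947/9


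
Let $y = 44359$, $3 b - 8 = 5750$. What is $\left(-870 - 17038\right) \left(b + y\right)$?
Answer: $- \frac{2486257180}{3} \approx -8.2875 \cdot 10^{8}$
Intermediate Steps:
$b = \frac{5758}{3}$ ($b = \frac{8}{3} + \frac{1}{3} \cdot 5750 = \frac{8}{3} + \frac{5750}{3} = \frac{5758}{3} \approx 1919.3$)
$\left(-870 - 17038\right) \left(b + y\right) = \left(-870 - 17038\right) \left(\frac{5758}{3} + 44359\right) = \left(-17908\right) \frac{138835}{3} = - \frac{2486257180}{3}$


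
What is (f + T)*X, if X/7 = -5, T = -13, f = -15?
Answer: 980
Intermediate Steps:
X = -35 (X = 7*(-5) = -35)
(f + T)*X = (-15 - 13)*(-35) = -28*(-35) = 980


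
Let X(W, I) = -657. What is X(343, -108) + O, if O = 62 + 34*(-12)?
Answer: -1003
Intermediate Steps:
O = -346 (O = 62 - 408 = -346)
X(343, -108) + O = -657 - 346 = -1003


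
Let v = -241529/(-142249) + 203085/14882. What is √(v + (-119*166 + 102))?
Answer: I*√88001195136139838036274/2116949618 ≈ 140.13*I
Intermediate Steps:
v = 32483072743/2116949618 (v = -241529*(-1/142249) + 203085*(1/14882) = 241529/142249 + 203085/14882 = 32483072743/2116949618 ≈ 15.344)
√(v + (-119*166 + 102)) = √(32483072743/2116949618 + (-119*166 + 102)) = √(32483072743/2116949618 + (-19754 + 102)) = √(32483072743/2116949618 - 19652) = √(-41569810820193/2116949618) = I*√88001195136139838036274/2116949618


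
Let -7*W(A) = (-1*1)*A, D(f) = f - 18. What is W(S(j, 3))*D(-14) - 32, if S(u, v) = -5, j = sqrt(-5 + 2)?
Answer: -64/7 ≈ -9.1429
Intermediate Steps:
D(f) = -18 + f
j = I*sqrt(3) (j = sqrt(-3) = I*sqrt(3) ≈ 1.732*I)
W(A) = A/7 (W(A) = -(-1*1)*A/7 = -(-1)*A/7 = A/7)
W(S(j, 3))*D(-14) - 32 = ((1/7)*(-5))*(-18 - 14) - 32 = -5/7*(-32) - 32 = 160/7 - 32 = -64/7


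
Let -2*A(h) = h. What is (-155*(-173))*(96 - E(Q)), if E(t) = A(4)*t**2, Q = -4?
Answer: 3432320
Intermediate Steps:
A(h) = -h/2
E(t) = -2*t**2 (E(t) = (-1/2*4)*t**2 = -2*t**2)
(-155*(-173))*(96 - E(Q)) = (-155*(-173))*(96 - (-2)*(-4)**2) = 26815*(96 - (-2)*16) = 26815*(96 - 1*(-32)) = 26815*(96 + 32) = 26815*128 = 3432320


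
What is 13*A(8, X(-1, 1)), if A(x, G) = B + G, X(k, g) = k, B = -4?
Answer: -65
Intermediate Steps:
A(x, G) = -4 + G
13*A(8, X(-1, 1)) = 13*(-4 - 1) = 13*(-5) = -65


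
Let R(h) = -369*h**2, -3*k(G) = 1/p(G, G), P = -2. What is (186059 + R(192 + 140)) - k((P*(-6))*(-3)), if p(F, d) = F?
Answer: -4372552477/108 ≈ -4.0487e+7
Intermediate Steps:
k(G) = -1/(3*G)
(186059 + R(192 + 140)) - k((P*(-6))*(-3)) = (186059 - 369*(192 + 140)**2) - (-1)/(3*(-2*(-6)*(-3))) = (186059 - 369*332**2) - (-1)/(3*(12*(-3))) = (186059 - 369*110224) - (-1)/(3*(-36)) = (186059 - 40672656) - (-1)*(-1)/(3*36) = -40486597 - 1*1/108 = -40486597 - 1/108 = -4372552477/108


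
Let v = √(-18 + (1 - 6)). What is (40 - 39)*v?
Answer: I*√23 ≈ 4.7958*I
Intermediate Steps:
v = I*√23 (v = √(-18 - 5) = √(-23) = I*√23 ≈ 4.7958*I)
(40 - 39)*v = (40 - 39)*(I*√23) = 1*(I*√23) = I*√23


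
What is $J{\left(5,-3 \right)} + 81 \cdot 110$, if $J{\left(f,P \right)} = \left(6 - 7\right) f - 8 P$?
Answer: $8929$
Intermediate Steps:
$J{\left(f,P \right)} = - f - 8 P$ ($J{\left(f,P \right)} = \left(6 - 7\right) f - 8 P = - f - 8 P$)
$J{\left(5,-3 \right)} + 81 \cdot 110 = \left(\left(-1\right) 5 - -24\right) + 81 \cdot 110 = \left(-5 + 24\right) + 8910 = 19 + 8910 = 8929$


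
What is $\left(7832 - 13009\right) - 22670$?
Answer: $-27847$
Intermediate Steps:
$\left(7832 - 13009\right) - 22670 = -5177 - 22670 = -27847$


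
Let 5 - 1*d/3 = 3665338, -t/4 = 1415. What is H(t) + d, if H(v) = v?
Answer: -11001659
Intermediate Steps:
t = -5660 (t = -4*1415 = -5660)
d = -10995999 (d = 15 - 3*3665338 = 15 - 10996014 = -10995999)
H(t) + d = -5660 - 10995999 = -11001659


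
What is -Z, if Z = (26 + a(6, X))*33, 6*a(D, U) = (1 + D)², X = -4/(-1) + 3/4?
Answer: -2255/2 ≈ -1127.5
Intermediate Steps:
X = 19/4 (X = -4*(-1) + 3*(¼) = 4 + ¾ = 19/4 ≈ 4.7500)
a(D, U) = (1 + D)²/6
Z = 2255/2 (Z = (26 + (1 + 6)²/6)*33 = (26 + (⅙)*7²)*33 = (26 + (⅙)*49)*33 = (26 + 49/6)*33 = (205/6)*33 = 2255/2 ≈ 1127.5)
-Z = -1*2255/2 = -2255/2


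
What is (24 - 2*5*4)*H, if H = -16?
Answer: 256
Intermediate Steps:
(24 - 2*5*4)*H = (24 - 2*5*4)*(-16) = (24 - 10*4)*(-16) = (24 - 40)*(-16) = -16*(-16) = 256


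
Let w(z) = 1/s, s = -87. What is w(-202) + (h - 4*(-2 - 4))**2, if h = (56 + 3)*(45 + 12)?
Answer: 998043902/87 ≈ 1.1472e+7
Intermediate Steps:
h = 3363 (h = 59*57 = 3363)
w(z) = -1/87 (w(z) = 1/(-87) = -1/87)
w(-202) + (h - 4*(-2 - 4))**2 = -1/87 + (3363 - 4*(-2 - 4))**2 = -1/87 + (3363 - 4*(-6))**2 = -1/87 + (3363 + 24)**2 = -1/87 + 3387**2 = -1/87 + 11471769 = 998043902/87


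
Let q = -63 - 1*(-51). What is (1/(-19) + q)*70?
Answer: -16030/19 ≈ -843.68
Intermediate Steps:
q = -12 (q = -63 + 51 = -12)
(1/(-19) + q)*70 = (1/(-19) - 12)*70 = (-1/19 - 12)*70 = -229/19*70 = -16030/19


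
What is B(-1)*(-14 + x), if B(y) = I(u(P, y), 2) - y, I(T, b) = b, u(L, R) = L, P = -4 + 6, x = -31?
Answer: -135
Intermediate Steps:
P = 2
B(y) = 2 - y
B(-1)*(-14 + x) = (2 - 1*(-1))*(-14 - 31) = (2 + 1)*(-45) = 3*(-45) = -135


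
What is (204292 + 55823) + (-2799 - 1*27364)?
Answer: 229952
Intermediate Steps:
(204292 + 55823) + (-2799 - 1*27364) = 260115 + (-2799 - 27364) = 260115 - 30163 = 229952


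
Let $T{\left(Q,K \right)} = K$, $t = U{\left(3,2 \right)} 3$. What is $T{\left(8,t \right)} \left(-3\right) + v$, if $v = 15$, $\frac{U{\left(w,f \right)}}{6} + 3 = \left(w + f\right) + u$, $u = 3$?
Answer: $-255$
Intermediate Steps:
$U{\left(w,f \right)} = 6 f + 6 w$ ($U{\left(w,f \right)} = -18 + 6 \left(\left(w + f\right) + 3\right) = -18 + 6 \left(\left(f + w\right) + 3\right) = -18 + 6 \left(3 + f + w\right) = -18 + \left(18 + 6 f + 6 w\right) = 6 f + 6 w$)
$t = 90$ ($t = \left(6 \cdot 2 + 6 \cdot 3\right) 3 = \left(12 + 18\right) 3 = 30 \cdot 3 = 90$)
$T{\left(8,t \right)} \left(-3\right) + v = 90 \left(-3\right) + 15 = -270 + 15 = -255$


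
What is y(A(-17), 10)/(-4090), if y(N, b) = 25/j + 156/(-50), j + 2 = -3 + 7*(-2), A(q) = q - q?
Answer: 2107/1942750 ≈ 0.0010845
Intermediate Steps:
A(q) = 0
j = -19 (j = -2 + (-3 + 7*(-2)) = -2 + (-3 - 14) = -2 - 17 = -19)
y(N, b) = -2107/475 (y(N, b) = 25/(-19) + 156/(-50) = 25*(-1/19) + 156*(-1/50) = -25/19 - 78/25 = -2107/475)
y(A(-17), 10)/(-4090) = -2107/475/(-4090) = -2107/475*(-1/4090) = 2107/1942750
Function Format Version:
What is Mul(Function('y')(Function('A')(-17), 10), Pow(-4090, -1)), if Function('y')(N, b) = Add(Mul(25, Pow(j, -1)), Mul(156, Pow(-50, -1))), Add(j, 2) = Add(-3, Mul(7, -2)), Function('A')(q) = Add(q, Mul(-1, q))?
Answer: Rational(2107, 1942750) ≈ 0.0010845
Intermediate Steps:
Function('A')(q) = 0
j = -19 (j = Add(-2, Add(-3, Mul(7, -2))) = Add(-2, Add(-3, -14)) = Add(-2, -17) = -19)
Function('y')(N, b) = Rational(-2107, 475) (Function('y')(N, b) = Add(Mul(25, Pow(-19, -1)), Mul(156, Pow(-50, -1))) = Add(Mul(25, Rational(-1, 19)), Mul(156, Rational(-1, 50))) = Add(Rational(-25, 19), Rational(-78, 25)) = Rational(-2107, 475))
Mul(Function('y')(Function('A')(-17), 10), Pow(-4090, -1)) = Mul(Rational(-2107, 475), Pow(-4090, -1)) = Mul(Rational(-2107, 475), Rational(-1, 4090)) = Rational(2107, 1942750)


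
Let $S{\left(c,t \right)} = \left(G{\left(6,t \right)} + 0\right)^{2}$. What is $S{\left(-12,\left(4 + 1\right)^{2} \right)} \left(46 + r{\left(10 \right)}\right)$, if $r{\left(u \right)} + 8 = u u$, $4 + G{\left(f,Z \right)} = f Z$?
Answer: $2941608$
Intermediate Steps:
$G{\left(f,Z \right)} = -4 + Z f$ ($G{\left(f,Z \right)} = -4 + f Z = -4 + Z f$)
$r{\left(u \right)} = -8 + u^{2}$ ($r{\left(u \right)} = -8 + u u = -8 + u^{2}$)
$S{\left(c,t \right)} = \left(-4 + 6 t\right)^{2}$ ($S{\left(c,t \right)} = \left(\left(-4 + t 6\right) + 0\right)^{2} = \left(\left(-4 + 6 t\right) + 0\right)^{2} = \left(-4 + 6 t\right)^{2}$)
$S{\left(-12,\left(4 + 1\right)^{2} \right)} \left(46 + r{\left(10 \right)}\right) = 4 \left(-2 + 3 \left(4 + 1\right)^{2}\right)^{2} \left(46 - \left(8 - 10^{2}\right)\right) = 4 \left(-2 + 3 \cdot 5^{2}\right)^{2} \left(46 + \left(-8 + 100\right)\right) = 4 \left(-2 + 3 \cdot 25\right)^{2} \left(46 + 92\right) = 4 \left(-2 + 75\right)^{2} \cdot 138 = 4 \cdot 73^{2} \cdot 138 = 4 \cdot 5329 \cdot 138 = 21316 \cdot 138 = 2941608$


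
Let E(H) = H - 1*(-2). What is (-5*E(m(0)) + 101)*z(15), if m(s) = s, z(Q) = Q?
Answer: 1365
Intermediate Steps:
E(H) = 2 + H (E(H) = H + 2 = 2 + H)
(-5*E(m(0)) + 101)*z(15) = (-5*(2 + 0) + 101)*15 = (-5*2 + 101)*15 = (-10 + 101)*15 = 91*15 = 1365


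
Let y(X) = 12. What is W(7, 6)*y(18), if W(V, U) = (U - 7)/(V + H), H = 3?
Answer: -6/5 ≈ -1.2000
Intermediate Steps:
W(V, U) = (-7 + U)/(3 + V) (W(V, U) = (U - 7)/(V + 3) = (-7 + U)/(3 + V))
W(7, 6)*y(18) = ((-7 + 6)/(3 + 7))*12 = (-1/10)*12 = ((⅒)*(-1))*12 = -⅒*12 = -6/5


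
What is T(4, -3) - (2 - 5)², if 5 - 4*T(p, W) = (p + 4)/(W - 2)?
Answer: -147/20 ≈ -7.3500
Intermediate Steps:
T(p, W) = 5/4 - (4 + p)/(4*(-2 + W)) (T(p, W) = 5/4 - (p + 4)/(4*(W - 2)) = 5/4 - (4 + p)/(4*(-2 + W)))
T(4, -3) - (2 - 5)² = (-14 - 1*4 + 5*(-3))/(4*(-2 - 3)) - (2 - 5)² = (¼)*(-14 - 4 - 15)/(-5) - 1*(-3)² = (¼)*(-⅕)*(-33) - 1*9 = 33/20 - 9 = -147/20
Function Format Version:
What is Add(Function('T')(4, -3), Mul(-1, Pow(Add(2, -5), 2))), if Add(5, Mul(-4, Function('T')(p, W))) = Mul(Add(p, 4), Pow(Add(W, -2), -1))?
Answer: Rational(-147, 20) ≈ -7.3500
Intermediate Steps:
Function('T')(p, W) = Add(Rational(5, 4), Mul(Rational(-1, 4), Pow(Add(-2, W), -1), Add(4, p))) (Function('T')(p, W) = Add(Rational(5, 4), Mul(Rational(-1, 4), Mul(Add(p, 4), Pow(Add(W, -2), -1)))) = Add(Rational(5, 4), Mul(Rational(-1, 4), Mul(Add(4, p), Pow(Add(-2, W), -1)))) = Add(Rational(5, 4), Mul(Rational(-1, 4), Mul(Pow(Add(-2, W), -1), Add(4, p)))) = Add(Rational(5, 4), Mul(Rational(-1, 4), Pow(Add(-2, W), -1), Add(4, p))))
Add(Function('T')(4, -3), Mul(-1, Pow(Add(2, -5), 2))) = Add(Mul(Rational(1, 4), Pow(Add(-2, -3), -1), Add(-14, Mul(-1, 4), Mul(5, -3))), Mul(-1, Pow(Add(2, -5), 2))) = Add(Mul(Rational(1, 4), Pow(-5, -1), Add(-14, -4, -15)), Mul(-1, Pow(-3, 2))) = Add(Mul(Rational(1, 4), Rational(-1, 5), -33), Mul(-1, 9)) = Add(Rational(33, 20), -9) = Rational(-147, 20)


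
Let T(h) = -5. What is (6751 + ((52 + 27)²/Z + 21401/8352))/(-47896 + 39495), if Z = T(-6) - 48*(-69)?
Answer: -6018901613/7485037344 ≈ -0.80412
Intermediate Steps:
Z = 3307 (Z = -5 - 48*(-69) = -5 + 3312 = 3307)
(6751 + ((52 + 27)²/Z + 21401/8352))/(-47896 + 39495) = (6751 + ((52 + 27)²/3307 + 21401/8352))/(-47896 + 39495) = (6751 + (79²*(1/3307) + 21401*(1/8352)))/(-8401) = (6751 + (6241*(1/3307) + 21401/8352))*(-1/8401) = (6751 + (6241/3307 + 21401/8352))*(-1/8401) = (6751 + 122897939/27620064)*(-1/8401) = (186585950003/27620064)*(-1/8401) = -6018901613/7485037344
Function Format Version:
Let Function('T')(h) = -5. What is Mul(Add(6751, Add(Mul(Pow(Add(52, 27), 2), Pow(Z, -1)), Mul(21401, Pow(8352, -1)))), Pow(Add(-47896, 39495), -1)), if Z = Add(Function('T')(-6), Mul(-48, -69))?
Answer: Rational(-6018901613, 7485037344) ≈ -0.80412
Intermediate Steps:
Z = 3307 (Z = Add(-5, Mul(-48, -69)) = Add(-5, 3312) = 3307)
Mul(Add(6751, Add(Mul(Pow(Add(52, 27), 2), Pow(Z, -1)), Mul(21401, Pow(8352, -1)))), Pow(Add(-47896, 39495), -1)) = Mul(Add(6751, Add(Mul(Pow(Add(52, 27), 2), Pow(3307, -1)), Mul(21401, Pow(8352, -1)))), Pow(Add(-47896, 39495), -1)) = Mul(Add(6751, Add(Mul(Pow(79, 2), Rational(1, 3307)), Mul(21401, Rational(1, 8352)))), Pow(-8401, -1)) = Mul(Add(6751, Add(Mul(6241, Rational(1, 3307)), Rational(21401, 8352))), Rational(-1, 8401)) = Mul(Add(6751, Add(Rational(6241, 3307), Rational(21401, 8352))), Rational(-1, 8401)) = Mul(Add(6751, Rational(122897939, 27620064)), Rational(-1, 8401)) = Mul(Rational(186585950003, 27620064), Rational(-1, 8401)) = Rational(-6018901613, 7485037344)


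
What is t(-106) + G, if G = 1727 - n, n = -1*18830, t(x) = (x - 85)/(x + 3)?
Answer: 2117562/103 ≈ 20559.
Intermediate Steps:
t(x) = (-85 + x)/(3 + x)
n = -18830
G = 20557 (G = 1727 - 1*(-18830) = 1727 + 18830 = 20557)
t(-106) + G = (-85 - 106)/(3 - 106) + 20557 = -191/(-103) + 20557 = -1/103*(-191) + 20557 = 191/103 + 20557 = 2117562/103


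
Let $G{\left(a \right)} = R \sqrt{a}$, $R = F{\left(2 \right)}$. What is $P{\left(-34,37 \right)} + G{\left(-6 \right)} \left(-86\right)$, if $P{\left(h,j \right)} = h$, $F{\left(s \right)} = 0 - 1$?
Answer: $-34 + 86 i \sqrt{6} \approx -34.0 + 210.66 i$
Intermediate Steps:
$F{\left(s \right)} = -1$ ($F{\left(s \right)} = 0 - 1 = -1$)
$R = -1$
$G{\left(a \right)} = - \sqrt{a}$
$P{\left(-34,37 \right)} + G{\left(-6 \right)} \left(-86\right) = -34 + - \sqrt{-6} \left(-86\right) = -34 + - i \sqrt{6} \left(-86\right) = -34 + 86 i \sqrt{6}$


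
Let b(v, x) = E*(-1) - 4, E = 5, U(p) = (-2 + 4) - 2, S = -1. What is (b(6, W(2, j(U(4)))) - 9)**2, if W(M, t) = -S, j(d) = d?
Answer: 324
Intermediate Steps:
U(p) = 0 (U(p) = 2 - 2 = 0)
W(M, t) = 1 (W(M, t) = -1*(-1) = 1)
b(v, x) = -9 (b(v, x) = 5*(-1) - 4 = -5 - 4 = -9)
(b(6, W(2, j(U(4)))) - 9)**2 = (-9 - 9)**2 = (-18)**2 = 324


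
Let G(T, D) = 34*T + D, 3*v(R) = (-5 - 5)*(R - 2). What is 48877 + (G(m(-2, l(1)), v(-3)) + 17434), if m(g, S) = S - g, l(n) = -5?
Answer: 198677/3 ≈ 66226.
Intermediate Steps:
v(R) = 20/3 - 10*R/3 (v(R) = ((-5 - 5)*(R - 2))/3 = (-10*(-2 + R))/3 = (20 - 10*R)/3 = 20/3 - 10*R/3)
G(T, D) = D + 34*T
48877 + (G(m(-2, l(1)), v(-3)) + 17434) = 48877 + (((20/3 - 10/3*(-3)) + 34*(-5 - 1*(-2))) + 17434) = 48877 + (((20/3 + 10) + 34*(-5 + 2)) + 17434) = 48877 + ((50/3 + 34*(-3)) + 17434) = 48877 + ((50/3 - 102) + 17434) = 48877 + (-256/3 + 17434) = 48877 + 52046/3 = 198677/3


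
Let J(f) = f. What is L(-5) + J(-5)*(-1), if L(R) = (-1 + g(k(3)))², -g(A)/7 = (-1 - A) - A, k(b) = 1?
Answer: 405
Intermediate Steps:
g(A) = 7 + 14*A (g(A) = -7*((-1 - A) - A) = -7*(-1 - 2*A) = 7 + 14*A)
L(R) = 400 (L(R) = (-1 + (7 + 14*1))² = (-1 + (7 + 14))² = (-1 + 21)² = 20² = 400)
L(-5) + J(-5)*(-1) = 400 - 5*(-1) = 400 + 5 = 405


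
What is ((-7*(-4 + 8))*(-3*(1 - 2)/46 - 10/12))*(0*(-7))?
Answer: 0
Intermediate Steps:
((-7*(-4 + 8))*(-3*(1 - 2)/46 - 10/12))*(0*(-7)) = ((-7*4)*(-3*(-1)*(1/46) - 10*1/12))*0 = -28*(3*(1/46) - 5/6)*0 = -28*(3/46 - 5/6)*0 = -28*(-53/69)*0 = (1484/69)*0 = 0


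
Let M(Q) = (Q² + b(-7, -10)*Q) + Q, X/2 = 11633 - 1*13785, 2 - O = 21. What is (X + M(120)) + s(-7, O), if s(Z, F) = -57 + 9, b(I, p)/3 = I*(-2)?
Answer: 15208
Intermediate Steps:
O = -19 (O = 2 - 1*21 = 2 - 21 = -19)
b(I, p) = -6*I (b(I, p) = 3*(I*(-2)) = 3*(-2*I) = -6*I)
X = -4304 (X = 2*(11633 - 1*13785) = 2*(11633 - 13785) = 2*(-2152) = -4304)
s(Z, F) = -48
M(Q) = Q² + 43*Q (M(Q) = (Q² + (-6*(-7))*Q) + Q = (Q² + 42*Q) + Q = Q² + 43*Q)
(X + M(120)) + s(-7, O) = (-4304 + 120*(43 + 120)) - 48 = (-4304 + 120*163) - 48 = (-4304 + 19560) - 48 = 15256 - 48 = 15208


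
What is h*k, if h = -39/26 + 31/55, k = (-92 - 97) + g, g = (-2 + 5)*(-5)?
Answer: 10506/55 ≈ 191.02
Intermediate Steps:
g = -15 (g = 3*(-5) = -15)
k = -204 (k = (-92 - 97) - 15 = -189 - 15 = -204)
h = -103/110 (h = -39*1/26 + 31*(1/55) = -3/2 + 31/55 = -103/110 ≈ -0.93636)
h*k = -103/110*(-204) = 10506/55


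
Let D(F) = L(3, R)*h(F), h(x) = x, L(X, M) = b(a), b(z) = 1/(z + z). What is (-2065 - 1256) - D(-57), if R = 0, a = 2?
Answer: -13227/4 ≈ -3306.8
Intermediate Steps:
b(z) = 1/(2*z)
L(X, M) = 1/4 (L(X, M) = (1/2)/2 = (1/2)*(1/2) = 1/4)
D(F) = F/4
(-2065 - 1256) - D(-57) = (-2065 - 1256) - (-57)/4 = -3321 - 1*(-57/4) = -3321 + 57/4 = -13227/4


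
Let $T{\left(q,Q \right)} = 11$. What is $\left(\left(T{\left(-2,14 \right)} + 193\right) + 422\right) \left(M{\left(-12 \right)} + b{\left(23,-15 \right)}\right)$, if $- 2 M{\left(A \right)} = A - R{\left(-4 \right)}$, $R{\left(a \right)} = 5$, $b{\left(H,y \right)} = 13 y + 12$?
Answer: $-109237$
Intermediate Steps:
$b{\left(H,y \right)} = 12 + 13 y$
$M{\left(A \right)} = \frac{5}{2} - \frac{A}{2}$ ($M{\left(A \right)} = - \frac{A - 5}{2} = - \frac{-5 + A}{2} = \frac{5}{2} - \frac{A}{2}$)
$\left(\left(T{\left(-2,14 \right)} + 193\right) + 422\right) \left(M{\left(-12 \right)} + b{\left(23,-15 \right)}\right) = \left(\left(11 + 193\right) + 422\right) \left(\left(\frac{5}{2} - -6\right) + \left(12 + 13 \left(-15\right)\right)\right) = \left(204 + 422\right) \left(\left(\frac{5}{2} + 6\right) + \left(12 - 195\right)\right) = 626 \left(\frac{17}{2} - 183\right) = 626 \left(- \frac{349}{2}\right) = -109237$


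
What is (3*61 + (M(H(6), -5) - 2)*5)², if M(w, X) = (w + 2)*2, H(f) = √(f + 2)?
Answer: 38049 + 7720*√2 ≈ 48967.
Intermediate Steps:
H(f) = √(2 + f)
M(w, X) = 4 + 2*w (M(w, X) = (2 + w)*2 = 4 + 2*w)
(3*61 + (M(H(6), -5) - 2)*5)² = (3*61 + ((4 + 2*√(2 + 6)) - 2)*5)² = (183 + ((4 + 2*√8) - 2)*5)² = (183 + ((4 + 2*(2*√2)) - 2)*5)² = (183 + ((4 + 4*√2) - 2)*5)² = (183 + (2 + 4*√2)*5)² = (183 + (10 + 20*√2))² = (193 + 20*√2)²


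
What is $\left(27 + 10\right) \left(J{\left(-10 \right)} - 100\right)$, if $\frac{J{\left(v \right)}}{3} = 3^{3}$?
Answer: $-703$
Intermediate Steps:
$J{\left(v \right)} = 81$ ($J{\left(v \right)} = 3 \cdot 3^{3} = 3 \cdot 27 = 81$)
$\left(27 + 10\right) \left(J{\left(-10 \right)} - 100\right) = \left(27 + 10\right) \left(81 - 100\right) = 37 \left(-19\right) = -703$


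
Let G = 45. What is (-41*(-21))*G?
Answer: 38745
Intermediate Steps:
(-41*(-21))*G = -41*(-21)*45 = 861*45 = 38745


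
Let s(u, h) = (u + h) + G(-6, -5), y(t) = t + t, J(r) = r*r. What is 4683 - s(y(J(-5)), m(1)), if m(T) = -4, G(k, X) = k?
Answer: 4643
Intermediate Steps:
J(r) = r²
y(t) = 2*t
s(u, h) = -6 + h + u (s(u, h) = (u + h) - 6 = (h + u) - 6 = -6 + h + u)
4683 - s(y(J(-5)), m(1)) = 4683 - (-6 - 4 + 2*(-5)²) = 4683 - (-6 - 4 + 2*25) = 4683 - (-6 - 4 + 50) = 4683 - 1*40 = 4683 - 40 = 4643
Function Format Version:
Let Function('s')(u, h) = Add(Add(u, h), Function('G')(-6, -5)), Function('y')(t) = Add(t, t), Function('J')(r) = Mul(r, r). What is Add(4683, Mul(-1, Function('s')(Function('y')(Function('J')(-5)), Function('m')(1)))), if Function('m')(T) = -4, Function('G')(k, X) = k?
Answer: 4643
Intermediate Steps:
Function('J')(r) = Pow(r, 2)
Function('y')(t) = Mul(2, t)
Function('s')(u, h) = Add(-6, h, u) (Function('s')(u, h) = Add(Add(u, h), -6) = Add(Add(h, u), -6) = Add(-6, h, u))
Add(4683, Mul(-1, Function('s')(Function('y')(Function('J')(-5)), Function('m')(1)))) = Add(4683, Mul(-1, Add(-6, -4, Mul(2, Pow(-5, 2))))) = Add(4683, Mul(-1, Add(-6, -4, Mul(2, 25)))) = Add(4683, Mul(-1, Add(-6, -4, 50))) = Add(4683, Mul(-1, 40)) = Add(4683, -40) = 4643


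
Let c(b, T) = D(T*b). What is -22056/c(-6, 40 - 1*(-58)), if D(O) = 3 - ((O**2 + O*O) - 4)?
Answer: 22056/691481 ≈ 0.031897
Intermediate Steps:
D(O) = 7 - 2*O**2 (D(O) = 3 - ((O**2 + O**2) - 4) = 3 - (2*O**2 - 4) = 3 - (-4 + 2*O**2) = 3 + (4 - 2*O**2) = 7 - 2*O**2)
c(b, T) = 7 - 2*T**2*b**2
-22056/c(-6, 40 - 1*(-58)) = -22056/(7 - 2*(40 - 1*(-58))**2*(-6)**2) = -22056/(7 - 2*(40 + 58)**2*36) = -22056/(7 - 2*98**2*36) = -22056/(7 - 2*9604*36) = -22056/(7 - 691488) = -22056/(-691481) = -22056*(-1/691481) = 22056/691481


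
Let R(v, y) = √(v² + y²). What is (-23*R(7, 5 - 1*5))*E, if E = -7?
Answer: 1127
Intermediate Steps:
(-23*R(7, 5 - 1*5))*E = -23*√(7² + (5 - 1*5)²)*(-7) = -23*√(49 + (5 - 5)²)*(-7) = -23*√(49 + 0²)*(-7) = -23*√(49 + 0)*(-7) = -23*√49*(-7) = -23*7*(-7) = -161*(-7) = 1127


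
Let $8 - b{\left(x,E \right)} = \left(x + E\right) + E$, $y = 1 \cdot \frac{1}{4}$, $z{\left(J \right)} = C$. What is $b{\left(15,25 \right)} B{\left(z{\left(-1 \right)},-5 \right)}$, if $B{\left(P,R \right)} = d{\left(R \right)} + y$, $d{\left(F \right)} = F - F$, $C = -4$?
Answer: $- \frac{57}{4} \approx -14.25$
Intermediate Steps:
$z{\left(J \right)} = -4$
$d{\left(F \right)} = 0$
$y = \frac{1}{4}$ ($y = 1 \cdot \frac{1}{4} = \frac{1}{4} \approx 0.25$)
$b{\left(x,E \right)} = 8 - x - 2 E$ ($b{\left(x,E \right)} = 8 - \left(\left(x + E\right) + E\right) = 8 - \left(\left(E + x\right) + E\right) = 8 - \left(x + 2 E\right) = 8 - x - 2 E$)
$B{\left(P,R \right)} = \frac{1}{4}$ ($B{\left(P,R \right)} = 0 + \frac{1}{4} = \frac{1}{4}$)
$b{\left(15,25 \right)} B{\left(z{\left(-1 \right)},-5 \right)} = \left(8 - 15 - 50\right) \frac{1}{4} = \left(-57\right) \frac{1}{4} = - \frac{57}{4}$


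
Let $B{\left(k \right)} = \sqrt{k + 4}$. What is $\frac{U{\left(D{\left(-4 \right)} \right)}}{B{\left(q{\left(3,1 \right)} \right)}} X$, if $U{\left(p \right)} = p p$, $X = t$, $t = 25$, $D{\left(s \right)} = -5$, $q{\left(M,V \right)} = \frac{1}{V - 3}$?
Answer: $\frac{625 \sqrt{14}}{7} \approx 334.08$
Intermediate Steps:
$q{\left(M,V \right)} = \frac{1}{-3 + V}$
$B{\left(k \right)} = \sqrt{4 + k}$
$X = 25$
$U{\left(p \right)} = p^{2}$
$\frac{U{\left(D{\left(-4 \right)} \right)}}{B{\left(q{\left(3,1 \right)} \right)}} X = \frac{\left(-5\right)^{2}}{\sqrt{4 + \frac{1}{-3 + 1}}} \cdot 25 = \frac{25}{\sqrt{4 + \frac{1}{-2}}} \cdot 25 = \frac{25}{\sqrt{4 - \frac{1}{2}}} \cdot 25 = \frac{25}{\sqrt{\frac{7}{2}}} \cdot 25 = \frac{25}{\frac{1}{2} \sqrt{14}} \cdot 25 = 25 \frac{\sqrt{14}}{7} \cdot 25 = \frac{25 \sqrt{14}}{7} \cdot 25 = \frac{625 \sqrt{14}}{7}$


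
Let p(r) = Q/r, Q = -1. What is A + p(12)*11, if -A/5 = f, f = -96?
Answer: 5749/12 ≈ 479.08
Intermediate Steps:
A = 480 (A = -5*(-96) = 480)
p(r) = -1/r
A + p(12)*11 = 480 - 1/12*11 = 480 - 11/12 = 5749/12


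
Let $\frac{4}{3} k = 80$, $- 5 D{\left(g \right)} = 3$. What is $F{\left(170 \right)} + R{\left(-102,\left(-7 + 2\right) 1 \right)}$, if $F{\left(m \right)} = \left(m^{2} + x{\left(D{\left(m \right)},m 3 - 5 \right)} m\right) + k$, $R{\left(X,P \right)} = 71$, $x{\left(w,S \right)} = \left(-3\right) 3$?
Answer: $27501$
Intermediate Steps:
$D{\left(g \right)} = - \frac{3}{5}$ ($D{\left(g \right)} = \left(- \frac{1}{5}\right) 3 = - \frac{3}{5}$)
$k = 60$ ($k = \frac{3}{4} \cdot 80 = 60$)
$x{\left(w,S \right)} = -9$
$F{\left(m \right)} = 60 + m^{2} - 9 m$ ($F{\left(m \right)} = \left(m^{2} - 9 m\right) + 60 = 60 + m^{2} - 9 m$)
$F{\left(170 \right)} + R{\left(-102,\left(-7 + 2\right) 1 \right)} = \left(60 + 170^{2} - 1530\right) + 71 = \left(60 + 28900 - 1530\right) + 71 = 27430 + 71 = 27501$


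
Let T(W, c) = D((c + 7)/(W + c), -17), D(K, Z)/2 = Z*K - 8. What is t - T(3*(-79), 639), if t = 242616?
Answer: 48780014/201 ≈ 2.4269e+5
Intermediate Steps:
D(K, Z) = -16 + 2*K*Z (D(K, Z) = 2*(Z*K - 8) = 2*(K*Z - 8) = 2*(-8 + K*Z) = -16 + 2*K*Z)
T(W, c) = -16 - 34*(7 + c)/(W + c) (T(W, c) = -16 + 2*((c + 7)/(W + c))*(-17) = -16 + 2*((7 + c)/(W + c))*(-17) = -16 - 34*(7 + c)/(W + c))
t - T(3*(-79), 639) = 242616 - 2*(-119 - 25*639 - 24*(-79))/(3*(-79) + 639) = 242616 - 2*(-119 - 15975 - 8*(-237))/(-237 + 639) = 242616 - 2*(-119 - 15975 + 1896)/402 = 242616 - 2*(-14198)/402 = 242616 - 1*(-14198/201) = 242616 + 14198/201 = 48780014/201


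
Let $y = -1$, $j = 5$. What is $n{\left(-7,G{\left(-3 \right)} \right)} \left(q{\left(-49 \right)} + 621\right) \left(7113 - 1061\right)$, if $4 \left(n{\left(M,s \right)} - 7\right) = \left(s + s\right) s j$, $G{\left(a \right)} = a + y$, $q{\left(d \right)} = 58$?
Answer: $193137476$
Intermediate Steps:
$G{\left(a \right)} = -1 + a$ ($G{\left(a \right)} = a - 1 = -1 + a$)
$n{\left(M,s \right)} = 7 + \frac{5 s^{2}}{2}$ ($n{\left(M,s \right)} = 7 + \frac{\left(s + s\right) s 5}{4} = 7 + \frac{2 s 5 s}{4} = 7 + \frac{10 s^{2}}{4} = 7 + \frac{5 s^{2}}{2}$)
$n{\left(-7,G{\left(-3 \right)} \right)} \left(q{\left(-49 \right)} + 621\right) \left(7113 - 1061\right) = \left(7 + \frac{5 \left(-1 - 3\right)^{2}}{2}\right) \left(58 + 621\right) \left(7113 - 1061\right) = \left(7 + \frac{5 \left(-4\right)^{2}}{2}\right) 679 \cdot 6052 = \left(7 + \frac{5}{2} \cdot 16\right) 4109308 = \left(7 + 40\right) 4109308 = 47 \cdot 4109308 = 193137476$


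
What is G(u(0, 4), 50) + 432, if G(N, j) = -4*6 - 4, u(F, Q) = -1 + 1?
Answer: 404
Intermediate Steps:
u(F, Q) = 0
G(N, j) = -28 (G(N, j) = -24 - 4 = -28)
G(u(0, 4), 50) + 432 = -28 + 432 = 404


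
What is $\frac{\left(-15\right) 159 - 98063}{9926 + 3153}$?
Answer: $- \frac{100448}{13079} \approx -7.6801$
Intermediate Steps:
$\frac{\left(-15\right) 159 - 98063}{9926 + 3153} = \frac{-2385 - 98063}{13079} = \left(-100448\right) \frac{1}{13079} = - \frac{100448}{13079}$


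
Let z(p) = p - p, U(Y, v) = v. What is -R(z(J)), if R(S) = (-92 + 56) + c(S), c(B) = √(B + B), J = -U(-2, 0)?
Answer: 36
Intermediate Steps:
J = 0 (J = -1*0 = 0)
z(p) = 0
c(B) = √2*√B (c(B) = √(2*B) = √2*√B)
R(S) = -36 + √2*√S (R(S) = (-92 + 56) + √2*√S = -36 + √2*√S)
-R(z(J)) = -(-36 + √2*√0) = -(-36 + √2*0) = -(-36 + 0) = -1*(-36) = 36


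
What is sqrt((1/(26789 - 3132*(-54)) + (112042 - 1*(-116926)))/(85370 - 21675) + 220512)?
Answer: sqrt(34339521232329098392716155)/12478933315 ≈ 469.59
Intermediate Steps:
sqrt((1/(26789 - 3132*(-54)) + (112042 - 1*(-116926)))/(85370 - 21675) + 220512) = sqrt((1/(26789 + 169128) + (112042 + 116926))/63695 + 220512) = sqrt((1/195917 + 228968)*(1/63695) + 220512) = sqrt((44858723657/195917)*(1/63695) + 220512) = sqrt(44858723657/12478933315 + 220512) = sqrt(2751799401880937/12478933315) = sqrt(34339521232329098392716155)/12478933315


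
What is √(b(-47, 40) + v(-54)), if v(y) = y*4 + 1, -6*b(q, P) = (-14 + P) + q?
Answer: 3*I*√94/2 ≈ 14.543*I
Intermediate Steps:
b(q, P) = 7/3 - P/6 - q/6 (b(q, P) = -((-14 + P) + q)/6 = -(-14 + P + q)/6 = 7/3 - P/6 - q/6)
v(y) = 1 + 4*y (v(y) = 4*y + 1 = 1 + 4*y)
√(b(-47, 40) + v(-54)) = √((7/3 - ⅙*40 - ⅙*(-47)) + (1 + 4*(-54))) = √((7/3 - 20/3 + 47/6) + (1 - 216)) = √(7/2 - 215) = √(-423/2) = 3*I*√94/2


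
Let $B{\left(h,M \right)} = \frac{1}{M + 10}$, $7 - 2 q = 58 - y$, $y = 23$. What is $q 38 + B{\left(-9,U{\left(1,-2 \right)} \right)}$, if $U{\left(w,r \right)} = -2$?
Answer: $- \frac{4255}{8} \approx -531.88$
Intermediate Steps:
$q = -14$ ($q = \frac{7}{2} - \frac{58 - 23}{2} = \frac{7}{2} - \frac{35}{2} = -14$)
$B{\left(h,M \right)} = \frac{1}{10 + M}$
$q 38 + B{\left(-9,U{\left(1,-2 \right)} \right)} = \left(-14\right) 38 + \frac{1}{10 - 2} = -532 + \frac{1}{8} = - \frac{4255}{8}$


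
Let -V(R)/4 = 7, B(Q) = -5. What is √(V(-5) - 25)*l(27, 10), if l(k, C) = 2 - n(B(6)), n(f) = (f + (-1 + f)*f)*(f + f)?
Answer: 252*I*√53 ≈ 1834.6*I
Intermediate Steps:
V(R) = -28 (V(R) = -4*7 = -28)
n(f) = 2*f*(f + f*(-1 + f)) (n(f) = (f + f*(-1 + f))*(2*f) = 2*f*(f + f*(-1 + f)))
l(k, C) = 252 (l(k, C) = 2 - 2*(-5)³ = 2 - 2*(-125) = 2 - 1*(-250) = 2 + 250 = 252)
√(V(-5) - 25)*l(27, 10) = √(-28 - 25)*252 = √(-53)*252 = (I*√53)*252 = 252*I*√53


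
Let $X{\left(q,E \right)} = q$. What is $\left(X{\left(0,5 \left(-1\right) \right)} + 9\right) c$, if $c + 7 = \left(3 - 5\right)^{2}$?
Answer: $-27$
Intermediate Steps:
$c = -3$ ($c = -7 + \left(3 - 5\right)^{2} = -7 + \left(-2\right)^{2} = -7 + 4 = -3$)
$\left(X{\left(0,5 \left(-1\right) \right)} + 9\right) c = \left(0 + 9\right) \left(-3\right) = 9 \left(-3\right) = -27$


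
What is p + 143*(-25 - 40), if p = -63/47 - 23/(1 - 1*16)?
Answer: -6552839/705 ≈ -9294.8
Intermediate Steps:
p = 136/705 (p = -63*1/47 - 23/(1 - 16) = -63/47 - 23/(-15) = -63/47 - 23*(-1/15) = -63/47 + 23/15 = 136/705 ≈ 0.19291)
p + 143*(-25 - 40) = 136/705 + 143*(-25 - 40) = 136/705 + 143*(-65) = 136/705 - 9295 = -6552839/705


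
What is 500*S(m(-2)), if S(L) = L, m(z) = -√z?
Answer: -500*I*√2 ≈ -707.11*I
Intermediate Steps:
500*S(m(-2)) = 500*(-√(-2)) = 500*(-I*√2) = -500*I*√2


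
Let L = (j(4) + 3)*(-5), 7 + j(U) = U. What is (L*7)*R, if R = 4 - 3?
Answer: 0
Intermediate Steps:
R = 1
j(U) = -7 + U
L = 0 (L = ((-7 + 4) + 3)*(-5) = (-3 + 3)*(-5) = 0*(-5) = 0)
(L*7)*R = (0*7)*1 = 0*1 = 0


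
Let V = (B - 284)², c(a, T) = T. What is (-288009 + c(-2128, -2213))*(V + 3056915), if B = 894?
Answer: -995175591330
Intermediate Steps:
V = 372100 (V = (894 - 284)² = 610² = 372100)
(-288009 + c(-2128, -2213))*(V + 3056915) = (-288009 - 2213)*(372100 + 3056915) = -290222*3429015 = -995175591330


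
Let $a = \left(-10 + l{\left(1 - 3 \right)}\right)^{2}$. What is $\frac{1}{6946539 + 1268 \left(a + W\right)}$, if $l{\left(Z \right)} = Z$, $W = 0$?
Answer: $\frac{1}{7129131} \approx 1.4027 \cdot 10^{-7}$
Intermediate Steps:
$a = 144$ ($a = \left(-10 + \left(1 - 3\right)\right)^{2} = \left(-10 - 2\right)^{2} = \left(-12\right)^{2} = 144$)
$\frac{1}{6946539 + 1268 \left(a + W\right)} = \frac{1}{6946539 + 1268 \left(144 + 0\right)} = \frac{1}{6946539 + 1268 \cdot 144} = \frac{1}{6946539 + 182592} = \frac{1}{7129131}$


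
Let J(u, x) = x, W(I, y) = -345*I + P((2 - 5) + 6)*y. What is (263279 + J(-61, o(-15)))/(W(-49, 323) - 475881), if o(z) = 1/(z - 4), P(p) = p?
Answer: -5002300/8702133 ≈ -0.57484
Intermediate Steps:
W(I, y) = -345*I + 3*y (W(I, y) = -345*I + ((2 - 5) + 6)*y = -345*I + (-3 + 6)*y = -345*I + 3*y)
o(z) = 1/(-4 + z)
(263279 + J(-61, o(-15)))/(W(-49, 323) - 475881) = (263279 + 1/(-4 - 15))/((-345*(-49) + 3*323) - 475881) = (263279 + 1/(-19))/((16905 + 969) - 475881) = (263279 - 1/19)/(17874 - 475881) = (5002300/19)/(-458007) = (5002300/19)*(-1/458007) = -5002300/8702133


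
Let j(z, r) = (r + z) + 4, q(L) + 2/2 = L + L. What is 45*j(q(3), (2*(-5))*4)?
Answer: -1395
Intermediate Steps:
q(L) = -1 + 2*L (q(L) = -1 + (L + L) = -1 + 2*L)
j(z, r) = 4 + r + z
45*j(q(3), (2*(-5))*4) = 45*(4 + (2*(-5))*4 + (-1 + 2*3)) = 45*(4 - 10*4 + (-1 + 6)) = 45*(4 - 40 + 5) = 45*(-31) = -1395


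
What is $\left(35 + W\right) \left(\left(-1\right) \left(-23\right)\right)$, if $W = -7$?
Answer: $644$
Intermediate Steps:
$\left(35 + W\right) \left(\left(-1\right) \left(-23\right)\right) = \left(35 - 7\right) \left(\left(-1\right) \left(-23\right)\right) = 28 \cdot 23 = 644$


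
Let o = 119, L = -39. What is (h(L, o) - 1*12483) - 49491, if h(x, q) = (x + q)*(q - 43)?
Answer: -55894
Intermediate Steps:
h(x, q) = (-43 + q)*(q + x) (h(x, q) = (q + x)*(-43 + q) = (-43 + q)*(q + x))
(h(L, o) - 1*12483) - 49491 = ((119**2 - 43*119 - 43*(-39) + 119*(-39)) - 1*12483) - 49491 = ((14161 - 5117 + 1677 - 4641) - 12483) - 49491 = (6080 - 12483) - 49491 = -6403 - 49491 = -55894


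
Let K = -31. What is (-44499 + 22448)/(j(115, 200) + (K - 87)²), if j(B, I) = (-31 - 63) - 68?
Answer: -22051/13762 ≈ -1.6023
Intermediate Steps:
j(B, I) = -162 (j(B, I) = -94 - 68 = -162)
(-44499 + 22448)/(j(115, 200) + (K - 87)²) = (-44499 + 22448)/(-162 + (-31 - 87)²) = -22051/(-162 + (-118)²) = -22051/(-162 + 13924) = -22051/13762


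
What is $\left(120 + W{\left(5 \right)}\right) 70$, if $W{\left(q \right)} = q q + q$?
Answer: $10500$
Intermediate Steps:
$W{\left(q \right)} = q + q^{2}$ ($W{\left(q \right)} = q^{2} + q = q + q^{2}$)
$\left(120 + W{\left(5 \right)}\right) 70 = \left(120 + 5 \left(1 + 5\right)\right) 70 = \left(120 + 5 \cdot 6\right) 70 = \left(120 + 30\right) 70 = 150 \cdot 70 = 10500$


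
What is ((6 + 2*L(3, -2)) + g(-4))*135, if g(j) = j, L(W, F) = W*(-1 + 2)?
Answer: 1080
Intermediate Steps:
L(W, F) = W (L(W, F) = W*1 = W)
((6 + 2*L(3, -2)) + g(-4))*135 = ((6 + 2*3) - 4)*135 = ((6 + 6) - 4)*135 = (12 - 4)*135 = 8*135 = 1080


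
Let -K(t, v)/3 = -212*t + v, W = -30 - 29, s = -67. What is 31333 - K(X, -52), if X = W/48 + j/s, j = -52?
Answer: 8432657/268 ≈ 31465.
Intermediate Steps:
W = -59
X = -1457/3216 (X = -59/48 - 52/(-67) = -59*1/48 - 52*(-1/67) = -59/48 + 52/67 = -1457/3216 ≈ -0.45305)
K(t, v) = -3*v + 636*t (K(t, v) = -3*(-212*t + v) = -3*(v - 212*t) = -3*v + 636*t)
31333 - K(X, -52) = 31333 - (-3*(-52) + 636*(-1457/3216)) = 31333 - (156 - 77221/268) = 31333 - 1*(-35413/268) = 31333 + 35413/268 = 8432657/268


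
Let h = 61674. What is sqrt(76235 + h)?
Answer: sqrt(137909) ≈ 371.36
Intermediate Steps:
sqrt(76235 + h) = sqrt(76235 + 61674) = sqrt(137909)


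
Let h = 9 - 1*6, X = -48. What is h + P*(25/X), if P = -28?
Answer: 211/12 ≈ 17.583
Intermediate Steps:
h = 3 (h = 9 - 6 = 3)
h + P*(25/X) = 3 - 700/(-48) = 3 - 700*(-1)/48 = 3 - 28*(-25/48) = 3 + 175/12 = 211/12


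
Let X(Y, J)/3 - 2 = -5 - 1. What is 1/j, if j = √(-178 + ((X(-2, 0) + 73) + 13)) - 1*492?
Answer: -123/60542 - I*√26/121084 ≈ -0.0020316 - 4.2111e-5*I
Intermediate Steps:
X(Y, J) = -12 (X(Y, J) = 6 + 3*(-5 - 1) = 6 + 3*(-6) = 6 - 18 = -12)
j = -492 + 2*I*√26 (j = √(-178 + ((-12 + 73) + 13)) - 1*492 = √(-178 + (61 + 13)) - 492 = √(-178 + 74) - 492 = √(-104) - 492 = 2*I*√26 - 492 = -492 + 2*I*√26 ≈ -492.0 + 10.198*I)
1/j = 1/(-492 + 2*I*√26)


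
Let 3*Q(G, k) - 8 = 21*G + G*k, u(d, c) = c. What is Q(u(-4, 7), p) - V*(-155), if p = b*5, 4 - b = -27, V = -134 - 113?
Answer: -113615/3 ≈ -37872.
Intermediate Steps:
V = -247
b = 31 (b = 4 - 1*(-27) = 4 + 27 = 31)
p = 155 (p = 31*5 = 155)
Q(G, k) = 8/3 + 7*G + G*k/3 (Q(G, k) = 8/3 + (21*G + G*k)/3 = 8/3 + (7*G + G*k/3) = 8/3 + 7*G + G*k/3)
Q(u(-4, 7), p) - V*(-155) = (8/3 + 7*7 + (⅓)*7*155) - (-247)*(-155) = (8/3 + 49 + 1085/3) - 1*38285 = 1240/3 - 38285 = -113615/3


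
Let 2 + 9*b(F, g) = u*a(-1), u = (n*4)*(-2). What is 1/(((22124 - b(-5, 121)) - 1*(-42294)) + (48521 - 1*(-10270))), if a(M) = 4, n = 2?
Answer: 3/369649 ≈ 8.1158e-6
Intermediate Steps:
u = -16 (u = (2*4)*(-2) = 8*(-2) = -16)
b(F, g) = -22/3 (b(F, g) = -2/9 + (-16*4)/9 = -2/9 + (⅑)*(-64) = -2/9 - 64/9 = -22/3)
1/(((22124 - b(-5, 121)) - 1*(-42294)) + (48521 - 1*(-10270))) = 1/(((22124 - 1*(-22/3)) - 1*(-42294)) + (48521 - 1*(-10270))) = 1/(((22124 + 22/3) + 42294) + (48521 + 10270)) = 1/((66394/3 + 42294) + 58791) = 1/(193276/3 + 58791) = 1/(369649/3) = 3/369649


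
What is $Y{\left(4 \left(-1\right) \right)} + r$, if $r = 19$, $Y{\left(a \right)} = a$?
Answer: $15$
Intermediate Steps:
$Y{\left(4 \left(-1\right) \right)} + r = 4 \left(-1\right) + 19 = -4 + 19 = 15$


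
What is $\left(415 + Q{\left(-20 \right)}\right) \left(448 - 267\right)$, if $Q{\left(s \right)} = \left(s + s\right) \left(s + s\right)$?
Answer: $364715$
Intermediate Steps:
$Q{\left(s \right)} = 4 s^{2}$ ($Q{\left(s \right)} = 2 s 2 s = 4 s^{2}$)
$\left(415 + Q{\left(-20 \right)}\right) \left(448 - 267\right) = \left(415 + 4 \left(-20\right)^{2}\right) \left(448 - 267\right) = \left(415 + 4 \cdot 400\right) 181 = \left(415 + 1600\right) 181 = 2015 \cdot 181 = 364715$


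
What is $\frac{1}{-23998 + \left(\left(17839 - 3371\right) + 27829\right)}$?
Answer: $\frac{1}{18299} \approx 5.4648 \cdot 10^{-5}$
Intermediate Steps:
$\frac{1}{-23998 + \left(\left(17839 - 3371\right) + 27829\right)} = \frac{1}{-23998 + \left(14468 + 27829\right)} = \frac{1}{-23998 + 42297} = \frac{1}{18299}$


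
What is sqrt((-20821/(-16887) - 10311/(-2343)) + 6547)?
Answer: sqrt(1139785079429888463)/13188747 ≈ 80.948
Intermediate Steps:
sqrt((-20821/(-16887) - 10311/(-2343)) + 6547) = sqrt((-20821*(-1/16887) - 10311*(-1/2343)) + 6547) = sqrt((20821/16887 + 3437/781) + 6547) = sqrt(74301820/13188747 + 6547) = sqrt(86421028429/13188747) = sqrt(1139785079429888463)/13188747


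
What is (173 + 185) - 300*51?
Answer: -14942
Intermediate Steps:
(173 + 185) - 300*51 = 358 - 15300 = -14942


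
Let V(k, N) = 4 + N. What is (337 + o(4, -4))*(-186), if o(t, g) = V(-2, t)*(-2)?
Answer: -59706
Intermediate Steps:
o(t, g) = -8 - 2*t (o(t, g) = (4 + t)*(-2) = -8 - 2*t)
(337 + o(4, -4))*(-186) = (337 + (-8 - 2*4))*(-186) = (337 + (-8 - 8))*(-186) = (337 - 16)*(-186) = 321*(-186) = -59706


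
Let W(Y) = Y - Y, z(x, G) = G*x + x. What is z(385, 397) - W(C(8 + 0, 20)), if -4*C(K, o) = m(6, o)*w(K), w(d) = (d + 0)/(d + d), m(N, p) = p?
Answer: 153230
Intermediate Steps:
w(d) = ½ (w(d) = d/((2*d)) = d*(1/(2*d)) = ½)
z(x, G) = x + G*x
C(K, o) = -o/8 (C(K, o) = -o/(4*2) = -o/8)
W(Y) = 0
z(385, 397) - W(C(8 + 0, 20)) = 385*(1 + 397) - 1*0 = 385*398 + 0 = 153230 + 0 = 153230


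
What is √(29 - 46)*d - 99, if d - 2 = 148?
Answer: -99 + 150*I*√17 ≈ -99.0 + 618.47*I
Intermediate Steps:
d = 150 (d = 2 + 148 = 150)
√(29 - 46)*d - 99 = √(29 - 46)*150 - 99 = √(-17)*150 - 99 = (I*√17)*150 - 99 = 150*I*√17 - 99 = -99 + 150*I*√17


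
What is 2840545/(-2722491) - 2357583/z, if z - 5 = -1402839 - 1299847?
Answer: -1258588501892/7358024698371 ≈ -0.17105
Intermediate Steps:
z = -2702681 (z = 5 + (-1402839 - 1299847) = 5 - 2702686 = -2702681)
2840545/(-2722491) - 2357583/z = 2840545/(-2722491) - 2357583/(-2702681) = 2840545*(-1/2722491) - 2357583*(-1/2702681) = -2840545/2722491 + 2357583/2702681 = -1258588501892/7358024698371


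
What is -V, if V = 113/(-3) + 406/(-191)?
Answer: 22801/573 ≈ 39.792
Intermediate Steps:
V = -22801/573 (V = 113*(-⅓) + 406*(-1/191) = -113/3 - 406/191 = -22801/573 ≈ -39.792)
-V = -1*(-22801/573) = 22801/573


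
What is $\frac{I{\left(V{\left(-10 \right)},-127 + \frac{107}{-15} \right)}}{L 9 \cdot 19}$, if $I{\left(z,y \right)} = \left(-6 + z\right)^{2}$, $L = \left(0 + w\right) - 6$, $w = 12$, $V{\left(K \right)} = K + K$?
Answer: $\frac{338}{513} \approx 0.65887$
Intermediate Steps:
$V{\left(K \right)} = 2 K$
$L = 6$ ($L = \left(0 + 12\right) - 6 = 12 - 6 = 6$)
$\frac{I{\left(V{\left(-10 \right)},-127 + \frac{107}{-15} \right)}}{L 9 \cdot 19} = \frac{\left(-6 + 2 \left(-10\right)\right)^{2}}{6 \cdot 9 \cdot 19} = \frac{\left(-6 - 20\right)^{2}}{54 \cdot 19} = \frac{\left(-26\right)^{2}}{1026} = 676 \cdot \frac{1}{1026} = \frac{338}{513}$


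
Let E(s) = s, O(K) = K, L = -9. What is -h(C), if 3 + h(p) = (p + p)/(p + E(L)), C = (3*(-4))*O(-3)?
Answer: ⅓ ≈ 0.33333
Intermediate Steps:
C = 36 (C = (3*(-4))*(-3) = -12*(-3) = 36)
h(p) = -3 + 2*p/(-9 + p) (h(p) = -3 + (p + p)/(p - 9) = -3 + (2*p)/(-9 + p) = -3 + 2*p/(-9 + p))
-h(C) = -(27 - 1*36)/(-9 + 36) = -(27 - 36)/27 = -(-9)/27 = -1*(-⅓) = ⅓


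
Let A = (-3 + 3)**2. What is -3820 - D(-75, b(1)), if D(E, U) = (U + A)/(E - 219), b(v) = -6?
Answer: -187181/49 ≈ -3820.0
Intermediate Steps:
A = 0 (A = 0**2 = 0)
D(E, U) = U/(-219 + E) (D(E, U) = (U + 0)/(E - 219) = U/(-219 + E))
-3820 - D(-75, b(1)) = -3820 - (-6)/(-219 - 75) = -3820 - (-6)/(-294) = -3820 - (-6)*(-1)/294 = -3820 - 1*1/49 = -3820 - 1/49 = -187181/49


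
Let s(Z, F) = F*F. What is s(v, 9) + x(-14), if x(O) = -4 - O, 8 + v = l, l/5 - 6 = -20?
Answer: 91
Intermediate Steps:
l = -70 (l = 30 + 5*(-20) = 30 - 100 = -70)
v = -78 (v = -8 - 70 = -78)
s(Z, F) = F²
s(v, 9) + x(-14) = 9² + (-4 - 1*(-14)) = 81 + (-4 + 14) = 81 + 10 = 91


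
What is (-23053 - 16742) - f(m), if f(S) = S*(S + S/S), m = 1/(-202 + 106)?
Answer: -366750625/9216 ≈ -39795.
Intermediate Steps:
m = -1/96 (m = 1/(-96) = -1/96 ≈ -0.010417)
f(S) = S*(1 + S) (f(S) = S*(S + 1) = S*(1 + S))
(-23053 - 16742) - f(m) = (-23053 - 16742) - (-1)*(1 - 1/96)/96 = -39795 - (-1)*95/(96*96) = -39795 - 1*(-95/9216) = -39795 + 95/9216 = -366750625/9216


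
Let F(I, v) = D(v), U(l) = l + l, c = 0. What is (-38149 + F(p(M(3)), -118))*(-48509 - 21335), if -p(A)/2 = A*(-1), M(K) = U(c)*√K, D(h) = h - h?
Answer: 2664478756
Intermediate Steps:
D(h) = 0
U(l) = 2*l
M(K) = 0 (M(K) = (2*0)*√K = 0*√K = 0)
p(A) = 2*A (p(A) = -2*A*(-1) = -(-2)*A = 2*A)
F(I, v) = 0
(-38149 + F(p(M(3)), -118))*(-48509 - 21335) = (-38149 + 0)*(-48509 - 21335) = -38149*(-69844) = 2664478756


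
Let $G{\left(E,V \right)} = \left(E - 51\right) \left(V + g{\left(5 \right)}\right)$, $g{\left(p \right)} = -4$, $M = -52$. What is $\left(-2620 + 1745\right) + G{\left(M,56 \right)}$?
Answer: $-6231$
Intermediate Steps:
$G{\left(E,V \right)} = \left(-51 + E\right) \left(-4 + V\right)$ ($G{\left(E,V \right)} = \left(E - 51\right) \left(V - 4\right) = \left(-51 + E\right) \left(-4 + V\right)$)
$\left(-2620 + 1745\right) + G{\left(M,56 \right)} = \left(-2620 + 1745\right) - 5356 = -875 + \left(204 - 2856 + 208 - 2912\right) = -875 - 5356 = -6231$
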